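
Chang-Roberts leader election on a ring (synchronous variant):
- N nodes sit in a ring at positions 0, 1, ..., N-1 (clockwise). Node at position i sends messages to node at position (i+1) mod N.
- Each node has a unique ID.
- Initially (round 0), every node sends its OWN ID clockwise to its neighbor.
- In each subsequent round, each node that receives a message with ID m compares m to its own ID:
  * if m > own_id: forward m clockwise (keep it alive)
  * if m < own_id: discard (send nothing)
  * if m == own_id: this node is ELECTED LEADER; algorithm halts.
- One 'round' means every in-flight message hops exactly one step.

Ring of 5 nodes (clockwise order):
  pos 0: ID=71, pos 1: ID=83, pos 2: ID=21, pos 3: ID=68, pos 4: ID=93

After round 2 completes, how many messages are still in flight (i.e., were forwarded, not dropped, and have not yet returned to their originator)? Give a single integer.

Answer: 2

Derivation:
Round 1: pos1(id83) recv 71: drop; pos2(id21) recv 83: fwd; pos3(id68) recv 21: drop; pos4(id93) recv 68: drop; pos0(id71) recv 93: fwd
Round 2: pos3(id68) recv 83: fwd; pos1(id83) recv 93: fwd
After round 2: 2 messages still in flight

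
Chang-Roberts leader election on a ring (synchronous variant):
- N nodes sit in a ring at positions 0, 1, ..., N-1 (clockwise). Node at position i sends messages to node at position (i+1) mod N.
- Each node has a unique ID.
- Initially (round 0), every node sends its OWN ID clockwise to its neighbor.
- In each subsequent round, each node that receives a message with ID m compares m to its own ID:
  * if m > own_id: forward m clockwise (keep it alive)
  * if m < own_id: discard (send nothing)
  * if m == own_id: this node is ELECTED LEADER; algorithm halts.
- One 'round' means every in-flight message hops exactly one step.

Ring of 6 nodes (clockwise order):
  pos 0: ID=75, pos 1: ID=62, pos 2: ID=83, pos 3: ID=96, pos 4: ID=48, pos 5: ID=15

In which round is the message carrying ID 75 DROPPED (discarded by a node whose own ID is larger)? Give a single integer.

Round 1: pos1(id62) recv 75: fwd; pos2(id83) recv 62: drop; pos3(id96) recv 83: drop; pos4(id48) recv 96: fwd; pos5(id15) recv 48: fwd; pos0(id75) recv 15: drop
Round 2: pos2(id83) recv 75: drop; pos5(id15) recv 96: fwd; pos0(id75) recv 48: drop
Round 3: pos0(id75) recv 96: fwd
Round 4: pos1(id62) recv 96: fwd
Round 5: pos2(id83) recv 96: fwd
Round 6: pos3(id96) recv 96: ELECTED
Message ID 75 originates at pos 0; dropped at pos 2 in round 2

Answer: 2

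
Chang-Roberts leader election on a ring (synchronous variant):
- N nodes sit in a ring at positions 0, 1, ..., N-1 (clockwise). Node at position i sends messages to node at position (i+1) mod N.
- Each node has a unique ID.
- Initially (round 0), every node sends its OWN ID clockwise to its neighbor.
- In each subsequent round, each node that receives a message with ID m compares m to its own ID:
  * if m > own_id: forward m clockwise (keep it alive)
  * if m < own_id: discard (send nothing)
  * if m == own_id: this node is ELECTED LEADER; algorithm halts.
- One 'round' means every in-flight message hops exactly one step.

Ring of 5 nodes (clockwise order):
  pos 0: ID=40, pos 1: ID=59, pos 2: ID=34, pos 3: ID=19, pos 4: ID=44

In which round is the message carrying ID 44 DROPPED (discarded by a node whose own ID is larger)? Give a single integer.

Answer: 2

Derivation:
Round 1: pos1(id59) recv 40: drop; pos2(id34) recv 59: fwd; pos3(id19) recv 34: fwd; pos4(id44) recv 19: drop; pos0(id40) recv 44: fwd
Round 2: pos3(id19) recv 59: fwd; pos4(id44) recv 34: drop; pos1(id59) recv 44: drop
Round 3: pos4(id44) recv 59: fwd
Round 4: pos0(id40) recv 59: fwd
Round 5: pos1(id59) recv 59: ELECTED
Message ID 44 originates at pos 4; dropped at pos 1 in round 2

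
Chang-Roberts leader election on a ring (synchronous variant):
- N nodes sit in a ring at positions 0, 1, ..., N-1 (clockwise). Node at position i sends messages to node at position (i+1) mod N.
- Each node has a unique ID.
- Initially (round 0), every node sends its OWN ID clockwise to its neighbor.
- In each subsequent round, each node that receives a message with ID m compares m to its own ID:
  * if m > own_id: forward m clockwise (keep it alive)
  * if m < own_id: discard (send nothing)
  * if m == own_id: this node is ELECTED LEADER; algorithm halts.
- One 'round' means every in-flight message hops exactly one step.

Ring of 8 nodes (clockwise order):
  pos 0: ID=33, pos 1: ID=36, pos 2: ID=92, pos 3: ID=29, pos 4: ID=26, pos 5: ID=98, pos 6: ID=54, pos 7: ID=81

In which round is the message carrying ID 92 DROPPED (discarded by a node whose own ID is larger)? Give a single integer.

Round 1: pos1(id36) recv 33: drop; pos2(id92) recv 36: drop; pos3(id29) recv 92: fwd; pos4(id26) recv 29: fwd; pos5(id98) recv 26: drop; pos6(id54) recv 98: fwd; pos7(id81) recv 54: drop; pos0(id33) recv 81: fwd
Round 2: pos4(id26) recv 92: fwd; pos5(id98) recv 29: drop; pos7(id81) recv 98: fwd; pos1(id36) recv 81: fwd
Round 3: pos5(id98) recv 92: drop; pos0(id33) recv 98: fwd; pos2(id92) recv 81: drop
Round 4: pos1(id36) recv 98: fwd
Round 5: pos2(id92) recv 98: fwd
Round 6: pos3(id29) recv 98: fwd
Round 7: pos4(id26) recv 98: fwd
Round 8: pos5(id98) recv 98: ELECTED
Message ID 92 originates at pos 2; dropped at pos 5 in round 3

Answer: 3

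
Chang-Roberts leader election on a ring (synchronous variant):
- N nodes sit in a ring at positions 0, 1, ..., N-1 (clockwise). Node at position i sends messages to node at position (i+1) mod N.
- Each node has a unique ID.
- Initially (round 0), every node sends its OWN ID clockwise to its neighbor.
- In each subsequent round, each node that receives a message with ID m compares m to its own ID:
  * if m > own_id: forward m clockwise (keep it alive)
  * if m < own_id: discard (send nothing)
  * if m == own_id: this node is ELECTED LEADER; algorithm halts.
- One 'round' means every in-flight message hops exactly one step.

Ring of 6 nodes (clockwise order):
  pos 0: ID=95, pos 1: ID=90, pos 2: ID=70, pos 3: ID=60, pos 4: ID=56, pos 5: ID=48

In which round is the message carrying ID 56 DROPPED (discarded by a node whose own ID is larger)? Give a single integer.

Answer: 2

Derivation:
Round 1: pos1(id90) recv 95: fwd; pos2(id70) recv 90: fwd; pos3(id60) recv 70: fwd; pos4(id56) recv 60: fwd; pos5(id48) recv 56: fwd; pos0(id95) recv 48: drop
Round 2: pos2(id70) recv 95: fwd; pos3(id60) recv 90: fwd; pos4(id56) recv 70: fwd; pos5(id48) recv 60: fwd; pos0(id95) recv 56: drop
Round 3: pos3(id60) recv 95: fwd; pos4(id56) recv 90: fwd; pos5(id48) recv 70: fwd; pos0(id95) recv 60: drop
Round 4: pos4(id56) recv 95: fwd; pos5(id48) recv 90: fwd; pos0(id95) recv 70: drop
Round 5: pos5(id48) recv 95: fwd; pos0(id95) recv 90: drop
Round 6: pos0(id95) recv 95: ELECTED
Message ID 56 originates at pos 4; dropped at pos 0 in round 2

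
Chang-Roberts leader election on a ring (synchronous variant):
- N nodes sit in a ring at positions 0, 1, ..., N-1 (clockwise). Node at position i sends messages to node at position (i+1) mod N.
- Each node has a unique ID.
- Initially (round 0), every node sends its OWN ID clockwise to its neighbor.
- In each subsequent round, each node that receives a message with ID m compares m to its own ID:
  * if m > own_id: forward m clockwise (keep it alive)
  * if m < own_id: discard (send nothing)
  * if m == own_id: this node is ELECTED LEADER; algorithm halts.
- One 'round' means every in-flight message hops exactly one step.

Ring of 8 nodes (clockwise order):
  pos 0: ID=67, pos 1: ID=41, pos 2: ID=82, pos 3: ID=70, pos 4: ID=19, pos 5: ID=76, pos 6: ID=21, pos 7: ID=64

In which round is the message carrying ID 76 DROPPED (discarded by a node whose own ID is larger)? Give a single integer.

Round 1: pos1(id41) recv 67: fwd; pos2(id82) recv 41: drop; pos3(id70) recv 82: fwd; pos4(id19) recv 70: fwd; pos5(id76) recv 19: drop; pos6(id21) recv 76: fwd; pos7(id64) recv 21: drop; pos0(id67) recv 64: drop
Round 2: pos2(id82) recv 67: drop; pos4(id19) recv 82: fwd; pos5(id76) recv 70: drop; pos7(id64) recv 76: fwd
Round 3: pos5(id76) recv 82: fwd; pos0(id67) recv 76: fwd
Round 4: pos6(id21) recv 82: fwd; pos1(id41) recv 76: fwd
Round 5: pos7(id64) recv 82: fwd; pos2(id82) recv 76: drop
Round 6: pos0(id67) recv 82: fwd
Round 7: pos1(id41) recv 82: fwd
Round 8: pos2(id82) recv 82: ELECTED
Message ID 76 originates at pos 5; dropped at pos 2 in round 5

Answer: 5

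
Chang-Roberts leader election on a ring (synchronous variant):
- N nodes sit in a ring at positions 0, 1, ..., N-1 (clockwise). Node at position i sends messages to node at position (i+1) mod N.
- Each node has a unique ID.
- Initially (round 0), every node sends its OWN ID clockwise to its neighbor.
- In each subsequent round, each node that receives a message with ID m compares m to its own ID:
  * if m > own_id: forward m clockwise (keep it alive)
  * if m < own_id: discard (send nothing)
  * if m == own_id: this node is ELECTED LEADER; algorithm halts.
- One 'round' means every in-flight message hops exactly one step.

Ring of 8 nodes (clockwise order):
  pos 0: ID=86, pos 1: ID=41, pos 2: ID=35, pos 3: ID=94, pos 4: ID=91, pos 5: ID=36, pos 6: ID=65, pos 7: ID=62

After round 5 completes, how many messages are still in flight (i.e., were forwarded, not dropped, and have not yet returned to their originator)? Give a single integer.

Round 1: pos1(id41) recv 86: fwd; pos2(id35) recv 41: fwd; pos3(id94) recv 35: drop; pos4(id91) recv 94: fwd; pos5(id36) recv 91: fwd; pos6(id65) recv 36: drop; pos7(id62) recv 65: fwd; pos0(id86) recv 62: drop
Round 2: pos2(id35) recv 86: fwd; pos3(id94) recv 41: drop; pos5(id36) recv 94: fwd; pos6(id65) recv 91: fwd; pos0(id86) recv 65: drop
Round 3: pos3(id94) recv 86: drop; pos6(id65) recv 94: fwd; pos7(id62) recv 91: fwd
Round 4: pos7(id62) recv 94: fwd; pos0(id86) recv 91: fwd
Round 5: pos0(id86) recv 94: fwd; pos1(id41) recv 91: fwd
After round 5: 2 messages still in flight

Answer: 2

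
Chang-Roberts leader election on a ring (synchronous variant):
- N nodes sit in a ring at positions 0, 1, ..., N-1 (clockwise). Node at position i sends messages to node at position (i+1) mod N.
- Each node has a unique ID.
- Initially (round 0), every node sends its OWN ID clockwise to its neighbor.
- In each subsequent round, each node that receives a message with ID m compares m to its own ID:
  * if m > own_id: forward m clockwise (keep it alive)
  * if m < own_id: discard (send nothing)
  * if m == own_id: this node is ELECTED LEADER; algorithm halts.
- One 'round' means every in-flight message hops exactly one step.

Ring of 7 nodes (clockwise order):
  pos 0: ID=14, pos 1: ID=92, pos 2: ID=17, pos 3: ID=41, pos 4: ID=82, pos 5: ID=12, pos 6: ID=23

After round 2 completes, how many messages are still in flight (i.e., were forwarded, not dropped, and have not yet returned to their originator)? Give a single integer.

Round 1: pos1(id92) recv 14: drop; pos2(id17) recv 92: fwd; pos3(id41) recv 17: drop; pos4(id82) recv 41: drop; pos5(id12) recv 82: fwd; pos6(id23) recv 12: drop; pos0(id14) recv 23: fwd
Round 2: pos3(id41) recv 92: fwd; pos6(id23) recv 82: fwd; pos1(id92) recv 23: drop
After round 2: 2 messages still in flight

Answer: 2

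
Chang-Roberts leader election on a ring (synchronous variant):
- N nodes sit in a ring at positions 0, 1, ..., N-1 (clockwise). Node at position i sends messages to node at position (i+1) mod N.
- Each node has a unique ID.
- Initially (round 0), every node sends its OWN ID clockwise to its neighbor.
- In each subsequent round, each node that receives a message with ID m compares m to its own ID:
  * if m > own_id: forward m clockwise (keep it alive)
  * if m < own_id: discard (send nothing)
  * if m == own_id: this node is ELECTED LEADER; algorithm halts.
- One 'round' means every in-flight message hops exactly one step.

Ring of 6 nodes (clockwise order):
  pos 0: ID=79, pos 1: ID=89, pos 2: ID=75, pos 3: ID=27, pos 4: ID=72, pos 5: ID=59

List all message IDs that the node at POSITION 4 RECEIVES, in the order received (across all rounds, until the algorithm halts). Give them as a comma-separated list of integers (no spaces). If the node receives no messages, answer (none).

Answer: 27,75,89

Derivation:
Round 1: pos1(id89) recv 79: drop; pos2(id75) recv 89: fwd; pos3(id27) recv 75: fwd; pos4(id72) recv 27: drop; pos5(id59) recv 72: fwd; pos0(id79) recv 59: drop
Round 2: pos3(id27) recv 89: fwd; pos4(id72) recv 75: fwd; pos0(id79) recv 72: drop
Round 3: pos4(id72) recv 89: fwd; pos5(id59) recv 75: fwd
Round 4: pos5(id59) recv 89: fwd; pos0(id79) recv 75: drop
Round 5: pos0(id79) recv 89: fwd
Round 6: pos1(id89) recv 89: ELECTED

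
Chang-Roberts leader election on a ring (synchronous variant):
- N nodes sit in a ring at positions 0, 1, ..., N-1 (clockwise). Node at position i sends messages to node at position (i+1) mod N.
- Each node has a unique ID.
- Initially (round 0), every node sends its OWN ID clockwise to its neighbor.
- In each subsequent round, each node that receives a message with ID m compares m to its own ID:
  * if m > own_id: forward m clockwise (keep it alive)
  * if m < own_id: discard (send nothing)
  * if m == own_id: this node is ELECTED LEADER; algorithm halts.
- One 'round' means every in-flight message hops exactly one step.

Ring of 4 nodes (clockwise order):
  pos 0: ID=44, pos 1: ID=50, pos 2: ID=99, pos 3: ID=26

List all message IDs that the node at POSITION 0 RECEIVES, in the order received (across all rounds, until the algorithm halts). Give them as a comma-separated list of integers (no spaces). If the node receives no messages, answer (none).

Round 1: pos1(id50) recv 44: drop; pos2(id99) recv 50: drop; pos3(id26) recv 99: fwd; pos0(id44) recv 26: drop
Round 2: pos0(id44) recv 99: fwd
Round 3: pos1(id50) recv 99: fwd
Round 4: pos2(id99) recv 99: ELECTED

Answer: 26,99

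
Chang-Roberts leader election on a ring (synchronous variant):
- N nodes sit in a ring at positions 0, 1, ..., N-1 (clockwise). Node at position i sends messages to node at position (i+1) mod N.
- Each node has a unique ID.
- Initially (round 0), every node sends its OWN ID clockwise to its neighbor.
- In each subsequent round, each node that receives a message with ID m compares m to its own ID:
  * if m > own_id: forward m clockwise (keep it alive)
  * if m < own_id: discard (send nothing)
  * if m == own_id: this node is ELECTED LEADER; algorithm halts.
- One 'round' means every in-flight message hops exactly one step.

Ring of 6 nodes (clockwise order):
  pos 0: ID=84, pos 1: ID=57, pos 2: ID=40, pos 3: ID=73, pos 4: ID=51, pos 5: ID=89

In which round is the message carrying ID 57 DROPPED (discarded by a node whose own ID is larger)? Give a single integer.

Answer: 2

Derivation:
Round 1: pos1(id57) recv 84: fwd; pos2(id40) recv 57: fwd; pos3(id73) recv 40: drop; pos4(id51) recv 73: fwd; pos5(id89) recv 51: drop; pos0(id84) recv 89: fwd
Round 2: pos2(id40) recv 84: fwd; pos3(id73) recv 57: drop; pos5(id89) recv 73: drop; pos1(id57) recv 89: fwd
Round 3: pos3(id73) recv 84: fwd; pos2(id40) recv 89: fwd
Round 4: pos4(id51) recv 84: fwd; pos3(id73) recv 89: fwd
Round 5: pos5(id89) recv 84: drop; pos4(id51) recv 89: fwd
Round 6: pos5(id89) recv 89: ELECTED
Message ID 57 originates at pos 1; dropped at pos 3 in round 2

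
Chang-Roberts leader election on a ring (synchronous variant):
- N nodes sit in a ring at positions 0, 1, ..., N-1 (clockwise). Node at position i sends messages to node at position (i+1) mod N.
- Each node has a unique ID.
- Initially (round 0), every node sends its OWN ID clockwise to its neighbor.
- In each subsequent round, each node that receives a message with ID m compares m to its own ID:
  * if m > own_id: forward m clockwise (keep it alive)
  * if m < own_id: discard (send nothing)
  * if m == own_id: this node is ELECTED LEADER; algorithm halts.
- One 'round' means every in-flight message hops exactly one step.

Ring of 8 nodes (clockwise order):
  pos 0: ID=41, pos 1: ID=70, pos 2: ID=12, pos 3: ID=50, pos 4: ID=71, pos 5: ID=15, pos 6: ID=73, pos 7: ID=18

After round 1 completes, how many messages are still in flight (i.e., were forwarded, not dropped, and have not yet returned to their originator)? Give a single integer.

Answer: 3

Derivation:
Round 1: pos1(id70) recv 41: drop; pos2(id12) recv 70: fwd; pos3(id50) recv 12: drop; pos4(id71) recv 50: drop; pos5(id15) recv 71: fwd; pos6(id73) recv 15: drop; pos7(id18) recv 73: fwd; pos0(id41) recv 18: drop
After round 1: 3 messages still in flight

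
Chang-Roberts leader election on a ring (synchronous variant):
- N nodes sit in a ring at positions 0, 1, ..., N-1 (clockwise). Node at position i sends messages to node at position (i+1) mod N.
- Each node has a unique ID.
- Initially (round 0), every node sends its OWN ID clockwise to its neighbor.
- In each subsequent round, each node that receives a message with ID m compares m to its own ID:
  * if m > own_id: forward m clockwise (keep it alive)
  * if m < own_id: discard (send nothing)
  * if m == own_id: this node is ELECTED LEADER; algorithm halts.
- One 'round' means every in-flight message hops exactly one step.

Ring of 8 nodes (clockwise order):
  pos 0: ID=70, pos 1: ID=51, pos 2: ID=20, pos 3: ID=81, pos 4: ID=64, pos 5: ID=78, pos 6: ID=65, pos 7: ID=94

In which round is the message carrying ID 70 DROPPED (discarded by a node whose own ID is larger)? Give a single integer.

Round 1: pos1(id51) recv 70: fwd; pos2(id20) recv 51: fwd; pos3(id81) recv 20: drop; pos4(id64) recv 81: fwd; pos5(id78) recv 64: drop; pos6(id65) recv 78: fwd; pos7(id94) recv 65: drop; pos0(id70) recv 94: fwd
Round 2: pos2(id20) recv 70: fwd; pos3(id81) recv 51: drop; pos5(id78) recv 81: fwd; pos7(id94) recv 78: drop; pos1(id51) recv 94: fwd
Round 3: pos3(id81) recv 70: drop; pos6(id65) recv 81: fwd; pos2(id20) recv 94: fwd
Round 4: pos7(id94) recv 81: drop; pos3(id81) recv 94: fwd
Round 5: pos4(id64) recv 94: fwd
Round 6: pos5(id78) recv 94: fwd
Round 7: pos6(id65) recv 94: fwd
Round 8: pos7(id94) recv 94: ELECTED
Message ID 70 originates at pos 0; dropped at pos 3 in round 3

Answer: 3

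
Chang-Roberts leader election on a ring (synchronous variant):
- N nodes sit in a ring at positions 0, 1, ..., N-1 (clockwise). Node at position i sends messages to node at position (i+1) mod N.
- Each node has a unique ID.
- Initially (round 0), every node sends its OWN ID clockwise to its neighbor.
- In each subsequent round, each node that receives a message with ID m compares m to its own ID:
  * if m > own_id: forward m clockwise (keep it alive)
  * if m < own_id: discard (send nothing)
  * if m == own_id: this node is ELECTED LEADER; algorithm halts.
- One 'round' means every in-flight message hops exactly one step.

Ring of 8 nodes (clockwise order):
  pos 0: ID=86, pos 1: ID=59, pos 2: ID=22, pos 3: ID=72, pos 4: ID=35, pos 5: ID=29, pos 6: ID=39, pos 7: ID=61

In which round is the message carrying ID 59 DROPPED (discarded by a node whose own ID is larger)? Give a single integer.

Round 1: pos1(id59) recv 86: fwd; pos2(id22) recv 59: fwd; pos3(id72) recv 22: drop; pos4(id35) recv 72: fwd; pos5(id29) recv 35: fwd; pos6(id39) recv 29: drop; pos7(id61) recv 39: drop; pos0(id86) recv 61: drop
Round 2: pos2(id22) recv 86: fwd; pos3(id72) recv 59: drop; pos5(id29) recv 72: fwd; pos6(id39) recv 35: drop
Round 3: pos3(id72) recv 86: fwd; pos6(id39) recv 72: fwd
Round 4: pos4(id35) recv 86: fwd; pos7(id61) recv 72: fwd
Round 5: pos5(id29) recv 86: fwd; pos0(id86) recv 72: drop
Round 6: pos6(id39) recv 86: fwd
Round 7: pos7(id61) recv 86: fwd
Round 8: pos0(id86) recv 86: ELECTED
Message ID 59 originates at pos 1; dropped at pos 3 in round 2

Answer: 2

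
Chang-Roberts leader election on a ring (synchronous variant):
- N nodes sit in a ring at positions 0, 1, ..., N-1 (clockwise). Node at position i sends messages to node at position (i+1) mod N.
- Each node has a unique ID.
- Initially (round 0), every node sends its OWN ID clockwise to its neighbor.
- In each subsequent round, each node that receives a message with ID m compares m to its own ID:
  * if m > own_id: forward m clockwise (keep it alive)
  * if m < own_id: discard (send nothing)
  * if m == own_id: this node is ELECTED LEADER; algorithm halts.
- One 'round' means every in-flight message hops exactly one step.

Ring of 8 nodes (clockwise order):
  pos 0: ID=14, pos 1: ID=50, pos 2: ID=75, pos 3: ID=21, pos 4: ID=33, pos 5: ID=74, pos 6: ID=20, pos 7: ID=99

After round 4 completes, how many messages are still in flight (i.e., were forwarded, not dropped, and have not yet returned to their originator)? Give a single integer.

Round 1: pos1(id50) recv 14: drop; pos2(id75) recv 50: drop; pos3(id21) recv 75: fwd; pos4(id33) recv 21: drop; pos5(id74) recv 33: drop; pos6(id20) recv 74: fwd; pos7(id99) recv 20: drop; pos0(id14) recv 99: fwd
Round 2: pos4(id33) recv 75: fwd; pos7(id99) recv 74: drop; pos1(id50) recv 99: fwd
Round 3: pos5(id74) recv 75: fwd; pos2(id75) recv 99: fwd
Round 4: pos6(id20) recv 75: fwd; pos3(id21) recv 99: fwd
After round 4: 2 messages still in flight

Answer: 2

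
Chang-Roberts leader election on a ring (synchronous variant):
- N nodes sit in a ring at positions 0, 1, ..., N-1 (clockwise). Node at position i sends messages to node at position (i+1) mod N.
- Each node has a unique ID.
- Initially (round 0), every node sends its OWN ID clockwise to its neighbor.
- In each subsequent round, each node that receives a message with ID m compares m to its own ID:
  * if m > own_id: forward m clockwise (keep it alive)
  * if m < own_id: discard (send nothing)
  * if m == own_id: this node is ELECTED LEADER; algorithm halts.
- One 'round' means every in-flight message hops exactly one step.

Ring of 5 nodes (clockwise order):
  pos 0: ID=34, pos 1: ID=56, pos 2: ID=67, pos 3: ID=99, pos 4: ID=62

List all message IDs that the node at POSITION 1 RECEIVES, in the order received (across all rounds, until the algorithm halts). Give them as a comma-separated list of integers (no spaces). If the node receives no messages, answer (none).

Answer: 34,62,99

Derivation:
Round 1: pos1(id56) recv 34: drop; pos2(id67) recv 56: drop; pos3(id99) recv 67: drop; pos4(id62) recv 99: fwd; pos0(id34) recv 62: fwd
Round 2: pos0(id34) recv 99: fwd; pos1(id56) recv 62: fwd
Round 3: pos1(id56) recv 99: fwd; pos2(id67) recv 62: drop
Round 4: pos2(id67) recv 99: fwd
Round 5: pos3(id99) recv 99: ELECTED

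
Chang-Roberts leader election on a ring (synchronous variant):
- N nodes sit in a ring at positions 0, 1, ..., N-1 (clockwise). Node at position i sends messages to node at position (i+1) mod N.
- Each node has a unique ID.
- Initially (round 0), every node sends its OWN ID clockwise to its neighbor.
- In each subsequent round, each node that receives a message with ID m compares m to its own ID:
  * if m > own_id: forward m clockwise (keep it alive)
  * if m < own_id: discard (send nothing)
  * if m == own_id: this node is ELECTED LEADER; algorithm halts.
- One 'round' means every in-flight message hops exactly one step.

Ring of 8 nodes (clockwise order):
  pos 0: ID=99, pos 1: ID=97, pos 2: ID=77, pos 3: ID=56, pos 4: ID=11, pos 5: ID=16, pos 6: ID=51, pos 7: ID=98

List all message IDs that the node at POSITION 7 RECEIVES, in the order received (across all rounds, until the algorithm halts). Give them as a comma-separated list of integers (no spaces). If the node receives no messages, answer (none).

Answer: 51,56,77,97,99

Derivation:
Round 1: pos1(id97) recv 99: fwd; pos2(id77) recv 97: fwd; pos3(id56) recv 77: fwd; pos4(id11) recv 56: fwd; pos5(id16) recv 11: drop; pos6(id51) recv 16: drop; pos7(id98) recv 51: drop; pos0(id99) recv 98: drop
Round 2: pos2(id77) recv 99: fwd; pos3(id56) recv 97: fwd; pos4(id11) recv 77: fwd; pos5(id16) recv 56: fwd
Round 3: pos3(id56) recv 99: fwd; pos4(id11) recv 97: fwd; pos5(id16) recv 77: fwd; pos6(id51) recv 56: fwd
Round 4: pos4(id11) recv 99: fwd; pos5(id16) recv 97: fwd; pos6(id51) recv 77: fwd; pos7(id98) recv 56: drop
Round 5: pos5(id16) recv 99: fwd; pos6(id51) recv 97: fwd; pos7(id98) recv 77: drop
Round 6: pos6(id51) recv 99: fwd; pos7(id98) recv 97: drop
Round 7: pos7(id98) recv 99: fwd
Round 8: pos0(id99) recv 99: ELECTED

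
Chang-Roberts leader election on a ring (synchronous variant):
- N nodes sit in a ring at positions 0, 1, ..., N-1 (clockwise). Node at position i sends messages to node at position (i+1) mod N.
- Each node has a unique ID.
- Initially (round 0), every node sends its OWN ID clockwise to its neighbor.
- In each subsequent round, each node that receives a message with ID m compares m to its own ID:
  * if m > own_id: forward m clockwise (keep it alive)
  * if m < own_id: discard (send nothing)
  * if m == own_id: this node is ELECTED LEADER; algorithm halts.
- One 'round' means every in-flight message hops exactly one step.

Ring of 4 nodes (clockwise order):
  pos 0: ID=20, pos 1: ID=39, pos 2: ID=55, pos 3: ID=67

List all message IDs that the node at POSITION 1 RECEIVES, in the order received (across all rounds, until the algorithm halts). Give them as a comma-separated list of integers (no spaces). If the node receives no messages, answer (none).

Answer: 20,67

Derivation:
Round 1: pos1(id39) recv 20: drop; pos2(id55) recv 39: drop; pos3(id67) recv 55: drop; pos0(id20) recv 67: fwd
Round 2: pos1(id39) recv 67: fwd
Round 3: pos2(id55) recv 67: fwd
Round 4: pos3(id67) recv 67: ELECTED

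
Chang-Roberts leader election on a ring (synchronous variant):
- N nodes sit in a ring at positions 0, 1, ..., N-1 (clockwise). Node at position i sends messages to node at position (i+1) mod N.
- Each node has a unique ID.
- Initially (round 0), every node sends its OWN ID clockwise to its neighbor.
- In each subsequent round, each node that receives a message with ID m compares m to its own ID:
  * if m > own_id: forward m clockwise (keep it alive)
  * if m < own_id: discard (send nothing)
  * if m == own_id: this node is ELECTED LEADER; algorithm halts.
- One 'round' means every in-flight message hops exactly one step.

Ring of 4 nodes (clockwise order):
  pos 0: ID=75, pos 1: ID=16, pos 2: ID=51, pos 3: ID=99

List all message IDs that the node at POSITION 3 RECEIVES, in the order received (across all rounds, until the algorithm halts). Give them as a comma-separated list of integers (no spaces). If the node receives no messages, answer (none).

Round 1: pos1(id16) recv 75: fwd; pos2(id51) recv 16: drop; pos3(id99) recv 51: drop; pos0(id75) recv 99: fwd
Round 2: pos2(id51) recv 75: fwd; pos1(id16) recv 99: fwd
Round 3: pos3(id99) recv 75: drop; pos2(id51) recv 99: fwd
Round 4: pos3(id99) recv 99: ELECTED

Answer: 51,75,99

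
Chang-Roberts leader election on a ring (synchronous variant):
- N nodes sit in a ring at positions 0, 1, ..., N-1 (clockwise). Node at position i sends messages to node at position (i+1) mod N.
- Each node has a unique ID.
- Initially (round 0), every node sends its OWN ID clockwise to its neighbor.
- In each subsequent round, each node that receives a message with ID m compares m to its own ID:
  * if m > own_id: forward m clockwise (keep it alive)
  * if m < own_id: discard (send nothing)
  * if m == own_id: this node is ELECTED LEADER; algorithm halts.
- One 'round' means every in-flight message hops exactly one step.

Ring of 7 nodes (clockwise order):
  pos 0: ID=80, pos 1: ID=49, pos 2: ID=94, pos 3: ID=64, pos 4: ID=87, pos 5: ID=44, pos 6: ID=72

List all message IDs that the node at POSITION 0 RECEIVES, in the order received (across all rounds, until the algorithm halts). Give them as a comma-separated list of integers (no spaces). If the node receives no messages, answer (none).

Round 1: pos1(id49) recv 80: fwd; pos2(id94) recv 49: drop; pos3(id64) recv 94: fwd; pos4(id87) recv 64: drop; pos5(id44) recv 87: fwd; pos6(id72) recv 44: drop; pos0(id80) recv 72: drop
Round 2: pos2(id94) recv 80: drop; pos4(id87) recv 94: fwd; pos6(id72) recv 87: fwd
Round 3: pos5(id44) recv 94: fwd; pos0(id80) recv 87: fwd
Round 4: pos6(id72) recv 94: fwd; pos1(id49) recv 87: fwd
Round 5: pos0(id80) recv 94: fwd; pos2(id94) recv 87: drop
Round 6: pos1(id49) recv 94: fwd
Round 7: pos2(id94) recv 94: ELECTED

Answer: 72,87,94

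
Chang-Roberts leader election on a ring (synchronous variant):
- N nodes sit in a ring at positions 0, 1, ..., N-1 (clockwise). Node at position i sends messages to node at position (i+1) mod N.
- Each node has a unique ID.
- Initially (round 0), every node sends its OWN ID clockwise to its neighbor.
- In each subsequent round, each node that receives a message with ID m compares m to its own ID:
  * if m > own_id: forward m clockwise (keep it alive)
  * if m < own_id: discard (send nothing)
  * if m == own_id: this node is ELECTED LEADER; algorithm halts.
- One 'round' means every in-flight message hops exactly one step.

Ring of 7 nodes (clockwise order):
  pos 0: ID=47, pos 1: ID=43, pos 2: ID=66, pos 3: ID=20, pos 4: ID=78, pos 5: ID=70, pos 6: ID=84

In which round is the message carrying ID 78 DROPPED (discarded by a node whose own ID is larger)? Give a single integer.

Answer: 2

Derivation:
Round 1: pos1(id43) recv 47: fwd; pos2(id66) recv 43: drop; pos3(id20) recv 66: fwd; pos4(id78) recv 20: drop; pos5(id70) recv 78: fwd; pos6(id84) recv 70: drop; pos0(id47) recv 84: fwd
Round 2: pos2(id66) recv 47: drop; pos4(id78) recv 66: drop; pos6(id84) recv 78: drop; pos1(id43) recv 84: fwd
Round 3: pos2(id66) recv 84: fwd
Round 4: pos3(id20) recv 84: fwd
Round 5: pos4(id78) recv 84: fwd
Round 6: pos5(id70) recv 84: fwd
Round 7: pos6(id84) recv 84: ELECTED
Message ID 78 originates at pos 4; dropped at pos 6 in round 2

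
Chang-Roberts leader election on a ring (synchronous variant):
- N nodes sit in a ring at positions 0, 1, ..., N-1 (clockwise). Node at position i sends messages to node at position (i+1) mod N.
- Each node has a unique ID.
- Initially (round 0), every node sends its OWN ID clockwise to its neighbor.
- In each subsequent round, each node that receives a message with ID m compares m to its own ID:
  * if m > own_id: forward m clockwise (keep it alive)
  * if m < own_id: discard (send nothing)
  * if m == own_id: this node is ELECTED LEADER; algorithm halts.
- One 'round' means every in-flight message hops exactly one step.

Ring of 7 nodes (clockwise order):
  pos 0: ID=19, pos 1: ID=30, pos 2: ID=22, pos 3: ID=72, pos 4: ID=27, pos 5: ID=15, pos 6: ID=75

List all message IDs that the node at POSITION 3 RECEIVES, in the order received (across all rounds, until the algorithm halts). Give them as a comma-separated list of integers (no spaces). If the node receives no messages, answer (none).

Answer: 22,30,75

Derivation:
Round 1: pos1(id30) recv 19: drop; pos2(id22) recv 30: fwd; pos3(id72) recv 22: drop; pos4(id27) recv 72: fwd; pos5(id15) recv 27: fwd; pos6(id75) recv 15: drop; pos0(id19) recv 75: fwd
Round 2: pos3(id72) recv 30: drop; pos5(id15) recv 72: fwd; pos6(id75) recv 27: drop; pos1(id30) recv 75: fwd
Round 3: pos6(id75) recv 72: drop; pos2(id22) recv 75: fwd
Round 4: pos3(id72) recv 75: fwd
Round 5: pos4(id27) recv 75: fwd
Round 6: pos5(id15) recv 75: fwd
Round 7: pos6(id75) recv 75: ELECTED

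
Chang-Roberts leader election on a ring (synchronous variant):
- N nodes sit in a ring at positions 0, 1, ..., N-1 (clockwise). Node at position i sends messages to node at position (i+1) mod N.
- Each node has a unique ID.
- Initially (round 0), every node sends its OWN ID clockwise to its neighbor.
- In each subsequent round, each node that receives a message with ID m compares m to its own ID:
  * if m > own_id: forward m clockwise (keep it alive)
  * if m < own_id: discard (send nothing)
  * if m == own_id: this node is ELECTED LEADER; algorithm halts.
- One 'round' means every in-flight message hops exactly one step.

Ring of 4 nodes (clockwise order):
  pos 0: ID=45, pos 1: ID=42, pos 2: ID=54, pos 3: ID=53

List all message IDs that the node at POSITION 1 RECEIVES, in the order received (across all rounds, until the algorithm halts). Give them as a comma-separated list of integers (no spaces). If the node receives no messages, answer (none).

Answer: 45,53,54

Derivation:
Round 1: pos1(id42) recv 45: fwd; pos2(id54) recv 42: drop; pos3(id53) recv 54: fwd; pos0(id45) recv 53: fwd
Round 2: pos2(id54) recv 45: drop; pos0(id45) recv 54: fwd; pos1(id42) recv 53: fwd
Round 3: pos1(id42) recv 54: fwd; pos2(id54) recv 53: drop
Round 4: pos2(id54) recv 54: ELECTED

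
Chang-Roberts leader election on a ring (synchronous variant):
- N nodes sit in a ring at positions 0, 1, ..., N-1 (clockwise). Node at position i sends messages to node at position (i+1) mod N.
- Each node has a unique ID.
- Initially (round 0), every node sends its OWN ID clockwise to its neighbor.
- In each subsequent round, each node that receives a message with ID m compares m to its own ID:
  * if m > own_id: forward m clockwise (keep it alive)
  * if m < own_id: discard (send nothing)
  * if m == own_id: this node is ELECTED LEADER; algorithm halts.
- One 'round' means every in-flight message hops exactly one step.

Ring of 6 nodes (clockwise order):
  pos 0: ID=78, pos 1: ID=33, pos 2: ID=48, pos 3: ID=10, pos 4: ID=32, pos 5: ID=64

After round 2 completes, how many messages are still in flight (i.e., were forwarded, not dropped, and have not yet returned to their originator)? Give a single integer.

Round 1: pos1(id33) recv 78: fwd; pos2(id48) recv 33: drop; pos3(id10) recv 48: fwd; pos4(id32) recv 10: drop; pos5(id64) recv 32: drop; pos0(id78) recv 64: drop
Round 2: pos2(id48) recv 78: fwd; pos4(id32) recv 48: fwd
After round 2: 2 messages still in flight

Answer: 2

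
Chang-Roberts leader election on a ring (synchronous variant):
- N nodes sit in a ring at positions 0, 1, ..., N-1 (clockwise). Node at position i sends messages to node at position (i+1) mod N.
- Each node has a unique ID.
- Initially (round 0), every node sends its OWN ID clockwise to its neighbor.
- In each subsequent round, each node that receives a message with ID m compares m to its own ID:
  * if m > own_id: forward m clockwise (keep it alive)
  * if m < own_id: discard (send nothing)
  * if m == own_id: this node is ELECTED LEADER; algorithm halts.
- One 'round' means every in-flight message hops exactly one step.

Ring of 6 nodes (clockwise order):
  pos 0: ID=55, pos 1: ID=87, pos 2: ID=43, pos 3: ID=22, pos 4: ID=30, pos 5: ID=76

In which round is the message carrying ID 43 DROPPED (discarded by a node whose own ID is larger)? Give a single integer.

Round 1: pos1(id87) recv 55: drop; pos2(id43) recv 87: fwd; pos3(id22) recv 43: fwd; pos4(id30) recv 22: drop; pos5(id76) recv 30: drop; pos0(id55) recv 76: fwd
Round 2: pos3(id22) recv 87: fwd; pos4(id30) recv 43: fwd; pos1(id87) recv 76: drop
Round 3: pos4(id30) recv 87: fwd; pos5(id76) recv 43: drop
Round 4: pos5(id76) recv 87: fwd
Round 5: pos0(id55) recv 87: fwd
Round 6: pos1(id87) recv 87: ELECTED
Message ID 43 originates at pos 2; dropped at pos 5 in round 3

Answer: 3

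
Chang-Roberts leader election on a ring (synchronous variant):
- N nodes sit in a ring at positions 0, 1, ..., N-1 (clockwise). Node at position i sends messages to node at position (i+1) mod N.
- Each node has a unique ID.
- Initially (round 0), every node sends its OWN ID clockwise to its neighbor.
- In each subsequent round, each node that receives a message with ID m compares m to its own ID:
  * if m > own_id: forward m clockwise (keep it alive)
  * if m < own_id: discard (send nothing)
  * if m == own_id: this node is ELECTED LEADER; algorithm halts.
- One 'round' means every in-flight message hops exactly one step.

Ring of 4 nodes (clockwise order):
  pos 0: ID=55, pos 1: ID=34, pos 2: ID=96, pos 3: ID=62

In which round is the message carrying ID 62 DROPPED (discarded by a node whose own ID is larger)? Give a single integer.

Round 1: pos1(id34) recv 55: fwd; pos2(id96) recv 34: drop; pos3(id62) recv 96: fwd; pos0(id55) recv 62: fwd
Round 2: pos2(id96) recv 55: drop; pos0(id55) recv 96: fwd; pos1(id34) recv 62: fwd
Round 3: pos1(id34) recv 96: fwd; pos2(id96) recv 62: drop
Round 4: pos2(id96) recv 96: ELECTED
Message ID 62 originates at pos 3; dropped at pos 2 in round 3

Answer: 3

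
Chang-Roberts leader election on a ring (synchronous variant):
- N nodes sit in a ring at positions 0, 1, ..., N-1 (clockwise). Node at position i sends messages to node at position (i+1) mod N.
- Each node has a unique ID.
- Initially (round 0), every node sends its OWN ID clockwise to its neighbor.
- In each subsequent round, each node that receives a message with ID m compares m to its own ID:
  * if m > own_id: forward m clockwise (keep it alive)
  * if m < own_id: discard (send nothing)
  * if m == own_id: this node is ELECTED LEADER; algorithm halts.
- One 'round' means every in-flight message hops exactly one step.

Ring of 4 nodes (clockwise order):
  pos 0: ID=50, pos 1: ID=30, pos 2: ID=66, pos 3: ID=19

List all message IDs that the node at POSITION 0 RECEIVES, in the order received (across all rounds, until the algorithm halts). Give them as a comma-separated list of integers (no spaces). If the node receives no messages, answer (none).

Round 1: pos1(id30) recv 50: fwd; pos2(id66) recv 30: drop; pos3(id19) recv 66: fwd; pos0(id50) recv 19: drop
Round 2: pos2(id66) recv 50: drop; pos0(id50) recv 66: fwd
Round 3: pos1(id30) recv 66: fwd
Round 4: pos2(id66) recv 66: ELECTED

Answer: 19,66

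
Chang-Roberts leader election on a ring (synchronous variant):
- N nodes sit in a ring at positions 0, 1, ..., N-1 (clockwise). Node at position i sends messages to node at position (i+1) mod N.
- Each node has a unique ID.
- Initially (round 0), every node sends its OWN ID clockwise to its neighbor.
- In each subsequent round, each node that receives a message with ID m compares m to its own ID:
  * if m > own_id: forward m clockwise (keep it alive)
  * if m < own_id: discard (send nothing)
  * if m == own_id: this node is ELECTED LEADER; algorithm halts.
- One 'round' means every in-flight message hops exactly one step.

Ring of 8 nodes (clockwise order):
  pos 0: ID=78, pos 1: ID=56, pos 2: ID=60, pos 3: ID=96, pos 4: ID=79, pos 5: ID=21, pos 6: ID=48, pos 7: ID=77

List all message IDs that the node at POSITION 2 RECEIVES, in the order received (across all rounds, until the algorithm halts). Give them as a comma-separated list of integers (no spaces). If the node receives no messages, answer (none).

Answer: 56,78,79,96

Derivation:
Round 1: pos1(id56) recv 78: fwd; pos2(id60) recv 56: drop; pos3(id96) recv 60: drop; pos4(id79) recv 96: fwd; pos5(id21) recv 79: fwd; pos6(id48) recv 21: drop; pos7(id77) recv 48: drop; pos0(id78) recv 77: drop
Round 2: pos2(id60) recv 78: fwd; pos5(id21) recv 96: fwd; pos6(id48) recv 79: fwd
Round 3: pos3(id96) recv 78: drop; pos6(id48) recv 96: fwd; pos7(id77) recv 79: fwd
Round 4: pos7(id77) recv 96: fwd; pos0(id78) recv 79: fwd
Round 5: pos0(id78) recv 96: fwd; pos1(id56) recv 79: fwd
Round 6: pos1(id56) recv 96: fwd; pos2(id60) recv 79: fwd
Round 7: pos2(id60) recv 96: fwd; pos3(id96) recv 79: drop
Round 8: pos3(id96) recv 96: ELECTED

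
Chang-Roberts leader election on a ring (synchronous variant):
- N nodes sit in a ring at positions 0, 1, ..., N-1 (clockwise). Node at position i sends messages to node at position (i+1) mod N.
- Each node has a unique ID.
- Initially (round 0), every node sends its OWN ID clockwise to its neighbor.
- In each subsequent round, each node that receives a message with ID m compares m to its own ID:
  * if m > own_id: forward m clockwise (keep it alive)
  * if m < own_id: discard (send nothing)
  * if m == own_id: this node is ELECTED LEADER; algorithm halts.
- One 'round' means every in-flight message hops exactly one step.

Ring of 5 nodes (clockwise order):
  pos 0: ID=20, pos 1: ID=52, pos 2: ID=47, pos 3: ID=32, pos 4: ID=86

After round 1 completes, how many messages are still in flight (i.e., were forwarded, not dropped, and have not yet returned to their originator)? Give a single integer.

Answer: 3

Derivation:
Round 1: pos1(id52) recv 20: drop; pos2(id47) recv 52: fwd; pos3(id32) recv 47: fwd; pos4(id86) recv 32: drop; pos0(id20) recv 86: fwd
After round 1: 3 messages still in flight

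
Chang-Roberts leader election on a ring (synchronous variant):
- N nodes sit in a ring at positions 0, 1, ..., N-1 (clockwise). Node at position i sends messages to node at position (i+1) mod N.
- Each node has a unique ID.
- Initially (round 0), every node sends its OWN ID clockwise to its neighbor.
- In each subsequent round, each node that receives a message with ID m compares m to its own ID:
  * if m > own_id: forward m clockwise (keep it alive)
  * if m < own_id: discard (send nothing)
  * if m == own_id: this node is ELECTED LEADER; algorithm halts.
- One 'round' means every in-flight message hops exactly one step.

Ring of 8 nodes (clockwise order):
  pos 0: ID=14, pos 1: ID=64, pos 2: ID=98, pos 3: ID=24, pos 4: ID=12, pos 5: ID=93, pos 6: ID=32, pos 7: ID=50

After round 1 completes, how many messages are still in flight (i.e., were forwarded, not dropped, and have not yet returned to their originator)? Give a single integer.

Answer: 4

Derivation:
Round 1: pos1(id64) recv 14: drop; pos2(id98) recv 64: drop; pos3(id24) recv 98: fwd; pos4(id12) recv 24: fwd; pos5(id93) recv 12: drop; pos6(id32) recv 93: fwd; pos7(id50) recv 32: drop; pos0(id14) recv 50: fwd
After round 1: 4 messages still in flight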